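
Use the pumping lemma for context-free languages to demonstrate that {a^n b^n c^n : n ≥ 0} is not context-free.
Assume for contradiction that L is context-free, and let p ≥ 1 be the pumping length given by the pumping lemma for CFLs.
Choose s = a^p b^p c^p. Then s ∈ L and |s| = 3p ≥ p.
By the CFL pumping lemma, s = uvxyz for some u, v, x, y, z with |vxy| ≤ p, |vy| ≥ 1, and uv^i xy^i z ∈ L for every i ≥ 0.

Because |vxy| ≤ p, the window vxy cannot contain both an a and a c: any substring of s containing both must include the entire block b^p plus at least one a and one c, so it has length ≥ p + 2 > p.
Hence at least one of the letters a, c does not occur in vy at all.

Take i = 0: the string uxz is obtained from s by deleting |vy| ≥ 1 symbols, so |uxz| = 3p − |vy| < 3p.
But the letter (a or c) that does not occur in vy still occurs exactly p times in uxz. Every string of L with exactly p copies of some letter is a^p b^p c^p, of length 3p. Since |uxz| < 3p, uxz ∉ L.

This contradicts the CFL pumping lemma, which requires uv^i xy^i z ∈ L for all i ≥ 0.
Hence L = {a^n b^n c^n : n ≥ 0} is not context-free. ∎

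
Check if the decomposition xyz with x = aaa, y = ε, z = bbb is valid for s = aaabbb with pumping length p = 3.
Violated: |y| > 0

The decomposition x = aaa, y = ε, z = bbb for s = aaabbb with p = 3
violates the constraint: |y| > 0

|y| = 0, but the pumping lemma requires |y| > 0 (y must be non-empty).

Pumping lemma constraints:
1. xyz = s (decomposition is valid)
2. |xy| ≤ p
3. |y| > 0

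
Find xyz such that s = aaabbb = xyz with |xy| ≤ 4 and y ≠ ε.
x = 'a', y = 'aab', z = 'bb'

For s = aaabbb and p = 4, one valid decomposition is:
- x = 'a' (length 1)
- y = 'aab' (length 3)
- z = 'bb' (length 2)

Verification:
- xyz = 'a' + 'aab' + 'bb' = aaabbb ✓
- |xy| = 4 ≤ 4 ✓
- |y| = 3 > 0 ✓

All pumping lemma constraints are satisfied.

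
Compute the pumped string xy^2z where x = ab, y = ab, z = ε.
ababab

Given x = 'ab', y = 'ab', z = '' and i = 2:

xy^2z = x + y·y·...·y (2 times) + z
       = 'ab' + 'ab'^2 + ''
       = 'ab' + 'abab' + ''
       = 'ababab'

The pumped string is 'ababab' with length 6.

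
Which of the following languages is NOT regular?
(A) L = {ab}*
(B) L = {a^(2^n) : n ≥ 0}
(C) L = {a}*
(B) {a^(2^n) : n ≥ 0}

(B) L = {a^(2^n) : n ≥ 0} is NOT regular.

The pumping lemma can be used to prove this:
After pumping, length is no longer a power of 2

The other languages are regular because they can be recognized by finite automata.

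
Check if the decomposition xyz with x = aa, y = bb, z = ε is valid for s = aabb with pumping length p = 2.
Violated: |xy| ≤ p

The decomposition x = aa, y = bb, z = ε for s = aabb with p = 2
violates the constraint: |xy| ≤ p

|xy| = |aabb| = 4 > 2 = p. The decomposition puts too many characters in xy.

Pumping lemma constraints:
1. xyz = s (decomposition is valid)
2. |xy| ≤ p
3. |y| > 0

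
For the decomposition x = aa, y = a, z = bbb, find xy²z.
aaaabbb

Given x = 'aa', y = 'a', z = 'bbb' and i = 2:

xy^2z = x + y·y·...·y (2 times) + z
       = 'aa' + 'a'^2 + 'bbb'
       = 'aa' + 'aa' + 'bbb'
       = 'aaaabbb'

The pumped string is 'aaaabbb' with length 7.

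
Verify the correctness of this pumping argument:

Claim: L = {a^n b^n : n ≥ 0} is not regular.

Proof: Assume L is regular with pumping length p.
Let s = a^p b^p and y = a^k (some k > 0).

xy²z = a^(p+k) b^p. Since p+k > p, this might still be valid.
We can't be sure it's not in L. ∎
The proof is INCORRECT.

Error: The conclusion is wrong.
xy²z = a^(p+k) b^p is definitely NOT in L because the number of a's (p+k) ≠ number of b's (p).
The proof incorrectly doubts what is actually a valid contradiction.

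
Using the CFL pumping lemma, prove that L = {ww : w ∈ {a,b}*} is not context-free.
Assume for contradiction that L is context-free, and let p ≥ 1 be the pumping length given by the pumping lemma for CFLs.
Choose s = a^p b^p a^p b^p. Then s ∈ L (take w = a^p b^p) and |s| = 4p ≥ p.
By the CFL pumping lemma, s = uvxyz for some u, v, x, y, z with |vxy| ≤ p, |vy| ≥ 1, and uv^i xy^i z ∈ L for every i ≥ 0.

Write s as four blocks A₁ B₁ A₂ B₂ with A₁ = A₂ = a^p and B₁ = B₂ = b^p. Since |vxy| ≤ p, the window vxy lies inside at most two adjacent blocks. Take i = 0 and let t = uxz, so |t| = 4p − |vy| with 1 ≤ |vy| ≤ p. If |t| is odd, t ∉ L immediately, so assume |vy| is even (hence |vy| ≥ 2) and |t|/2 = 2p − |vy|/2, which satisfies p ≤ |t|/2 ≤ 2p − 1.

Case 1 (vxy inside A₁B₁): t = a^(p−j) b^(p−l) a^p b^p with j + l = |vy|. The second half of t has length < 2p, so it is a suffix of the trailing a^p b^p and ends in b; the first half is a^(p−j) b^(p−l) a^((j+l)/2), which ends in a because (j+l)/2 ≥ 1. The halves differ, so t ∉ L.

Case 2 (vxy inside B₁A₂, straddling the middle): t = a^p b^(p−j) a^(p−l) b^p with j + l = |vy|. If t = ww, then w is a prefix of t of length ≥ p, so w begins with a^p; and w is a suffix of t of length ≥ p, so w ends with b^p. That forces |w| ≥ 2p, contradicting |w| = |t|/2 ≤ 2p − 1. So t ∉ L.

Case 3 (vxy inside A₂B₂): t = a^p b^p a^(p−j) b^(p−l) with j + l = |vy|. The first half of t is a prefix of a^p b^p, so it begins with a; the second half is b^((j+l)/2) a^(p−j) b^(p−l), which begins with b. The halves differ, so t ∉ L.

In every case uv⁰xy⁰z = uxz ∉ L.

This contradicts the CFL pumping lemma, which requires uv^i xy^i z ∈ L for all i ≥ 0.
Hence L = {ww : w ∈ {a,b}*} is not context-free. ∎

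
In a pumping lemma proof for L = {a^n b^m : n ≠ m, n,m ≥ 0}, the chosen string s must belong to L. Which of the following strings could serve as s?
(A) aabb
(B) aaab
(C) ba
(B) aaab

The pumping lemma is applied to a string s that lies in L, so first check membership of each option:
- (A) aabb = a^2 b^2 has n = m = 2, so it is not in L ✗
- (B) aaab = a^3 b^1 with 3 ≠ 1, so it is in L ✓
- (C) ba has an a after a b, so it is not of the form a^n b^m and is not in L ✗

Only (B) aaab is in L, so it is the only candidate that could play the role of s.
(In a complete proof one picks s in terms of the pumping length p so that |s| ≥ p is guaranteed; a fixed string like aaab illustrates the shape of such an s.)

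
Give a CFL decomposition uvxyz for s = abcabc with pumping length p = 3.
u='ab', v='c', x='a', y='b', z='c'

For s = abcabc with pumping length p = 3:

One valid decomposition:
- u = 'ab'
- v = 'c'
- x = 'a'
- y = 'b'
- z = 'c'

Verification:
- uvxyz = 'ab' + 'c' + 'a' + 'b' + 'c' = abcabc ✓
- |vxy| = |'cab'| = 3 ≤ 3 ✓
- |vy| = |'cb'| = 2 > 0 ✓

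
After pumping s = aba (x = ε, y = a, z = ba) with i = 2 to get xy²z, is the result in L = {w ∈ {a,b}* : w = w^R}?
No

xy²z = ε · aa · ba = aaba.
aaba reversed is abaa ≠ aaba, so it is not a palindrome and is not in L.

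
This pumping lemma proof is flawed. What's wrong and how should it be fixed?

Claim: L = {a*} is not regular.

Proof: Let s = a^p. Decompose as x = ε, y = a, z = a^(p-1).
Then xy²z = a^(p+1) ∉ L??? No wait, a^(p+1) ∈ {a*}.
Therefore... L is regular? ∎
Error: The proof attempts to show a*  is not regular, but a* IS regular!

Correction: a* is a regular language (recognized by a simple DFA with one accepting state and self-loop on 'a'). The pumping lemma can only prove non-regularity, not regularity. For regular languages, pumping always works.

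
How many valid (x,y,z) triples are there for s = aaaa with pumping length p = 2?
3

For s = 'aaaa' with pumping length p = 2:

Constraints: |xy| ≤ 2, |y| > 0

Valid decompositions (|xy| ≤ p, |y| ≥ 1):
  • x='', y='a', z='aaa'
  • x='a', y='a', z='aa'
  • x='', y='aa', z='aa'

Total count: 3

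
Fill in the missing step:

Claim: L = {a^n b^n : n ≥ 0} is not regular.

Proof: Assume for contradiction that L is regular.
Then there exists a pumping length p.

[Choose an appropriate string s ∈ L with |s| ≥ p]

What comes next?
s = a^p b^p

This string is in L (has equal a's and b's) and has length 2p ≥ p.
Any decomposition xyz with |xy| ≤ p means y consists only of a's,
so pumping will unbalance the counts.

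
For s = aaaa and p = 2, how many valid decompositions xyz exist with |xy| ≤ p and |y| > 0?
3

For s = 'aaaa' with pumping length p = 2:

Constraints: |xy| ≤ 2, |y| > 0

Valid decompositions (|xy| ≤ p, |y| ≥ 1):
  • x='', y='a', z='aaa'
  • x='a', y='a', z='aa'
  • x='', y='aa', z='aa'

Total count: 3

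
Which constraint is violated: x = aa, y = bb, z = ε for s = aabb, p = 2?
Violated: |xy| ≤ p

The decomposition x = aa, y = bb, z = ε for s = aabb with p = 2
violates the constraint: |xy| ≤ p

|xy| = |aabb| = 4 > 2 = p. The decomposition puts too many characters in xy.

Pumping lemma constraints:
1. xyz = s (decomposition is valid)
2. |xy| ≤ p
3. |y| > 0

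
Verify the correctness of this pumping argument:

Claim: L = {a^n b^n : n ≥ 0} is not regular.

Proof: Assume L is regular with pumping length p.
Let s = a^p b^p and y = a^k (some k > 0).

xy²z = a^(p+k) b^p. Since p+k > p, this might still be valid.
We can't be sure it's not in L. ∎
The proof is INCORRECT.

Error: The conclusion is wrong.
xy²z = a^(p+k) b^p is definitely NOT in L because the number of a's (p+k) ≠ number of b's (p).
The proof incorrectly doubts what is actually a valid contradiction.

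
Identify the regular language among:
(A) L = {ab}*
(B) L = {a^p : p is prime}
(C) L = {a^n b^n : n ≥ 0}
(A) {ab}*

(A) L = {ab}* is regular.

This can be recognized by a finite automaton (DFA/NFA).
Regular expressions like {ab}* define regular languages.

The other choices are not regular:
- {a^p : p is prime}: After pumping, the length becomes composite
- {a^n b^n : n ≥ 0}: After pumping, the number of a's and b's become unequal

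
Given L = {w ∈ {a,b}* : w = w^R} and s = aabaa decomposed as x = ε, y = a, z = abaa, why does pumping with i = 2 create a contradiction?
xy²z = aaabaa ∉ L

Pumping with i = 2 replaces y = a by y² = aa:
- Original: s = xyz = aabaa; aabaa reversed is aabaa, the same string, so it is a palindrome and is in L
- Pumped: xy²z = ε · aa · abaa = aaabaa
- aaabaa reversed is aabaaa ≠ aaabaa, so it is not a palindrome and is not in L

The pumping lemma would require xy²z ∈ L, so this decomposition yields a contradiction.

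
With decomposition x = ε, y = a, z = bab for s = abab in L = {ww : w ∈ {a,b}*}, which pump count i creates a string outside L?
i = 3

xy³z = ε · aaa · bab = aaabab; aaabab has length 6; its halves are aaa and bab, which differ, so it is not in L.
(Other choices also work, e.g. i = 0, 2; only i = 1 is guaranteed to stay in L since xy¹z = s.)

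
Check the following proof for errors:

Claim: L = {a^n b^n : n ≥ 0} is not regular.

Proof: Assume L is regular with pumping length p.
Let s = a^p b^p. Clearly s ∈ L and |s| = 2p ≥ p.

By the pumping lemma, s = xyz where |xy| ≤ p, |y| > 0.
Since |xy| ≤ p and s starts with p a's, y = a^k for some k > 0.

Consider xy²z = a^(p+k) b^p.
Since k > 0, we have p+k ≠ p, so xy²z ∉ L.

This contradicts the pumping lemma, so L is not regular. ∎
The proof is correct.

This proof is valid because:
1. The string s = a^p b^p is correctly in L
2. The decomposition analysis is correct: y must consist only of a's
3. The contradiction is valid: pumping increases a's but not b's
4. The conclusion follows logically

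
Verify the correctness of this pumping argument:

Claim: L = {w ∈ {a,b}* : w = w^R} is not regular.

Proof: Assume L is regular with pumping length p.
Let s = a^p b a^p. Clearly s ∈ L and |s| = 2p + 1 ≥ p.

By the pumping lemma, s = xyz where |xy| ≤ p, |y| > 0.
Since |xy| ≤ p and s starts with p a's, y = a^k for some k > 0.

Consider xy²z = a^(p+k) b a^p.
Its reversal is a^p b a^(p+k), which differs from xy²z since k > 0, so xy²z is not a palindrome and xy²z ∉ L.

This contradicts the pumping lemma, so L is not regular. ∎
The proof is correct.

This proof is valid because:
1. s = a^p b a^p is in L and is chosen in terms of p, so |s| ≥ p holds for every p
2. The decomposition analysis is correct: |xy| ≤ p forces y to lie inside the leading a's
3. The contradiction is valid: a^(p+k) b a^p has more a's before the b than after it, so it is not a palindrome
4. The conclusion follows logically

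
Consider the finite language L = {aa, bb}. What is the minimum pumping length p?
p = 3

For a finite language L, the pumping lemma holds vacuously if p > max|s| for s ∈ L.

The longest string in L = {aa, bb} has length 2.
If p = 3, then no string s ∈ L has |s| ≥ p, so the condition is vacuously true.

The minimum pumping length is p = 3.

Why no smaller p works: for any p ≤ 2, the longest string s ∈ L has |s| = 2 ≥ p, so it would
have to be pumpable; but pumping up (i = 2, 3, ...) produces ever longer strings, which cannot all lie in the
finite language L. So the pumping property fails for every p ≤ 2.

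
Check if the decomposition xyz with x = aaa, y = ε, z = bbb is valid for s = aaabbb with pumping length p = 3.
Violated: |y| > 0

The decomposition x = aaa, y = ε, z = bbb for s = aaabbb with p = 3
violates the constraint: |y| > 0

|y| = 0, but the pumping lemma requires |y| > 0 (y must be non-empty).

Pumping lemma constraints:
1. xyz = s (decomposition is valid)
2. |xy| ≤ p
3. |y| > 0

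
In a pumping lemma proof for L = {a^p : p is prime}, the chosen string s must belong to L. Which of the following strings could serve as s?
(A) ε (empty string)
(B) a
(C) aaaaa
(C) aaaaa

The pumping lemma is applied to a string s that lies in L, so first check membership of each option:
- (A) ε has length 0, which is not prime, so it is not in L ✗
- (B) a has length 1, which is not prime, so it is not in L ✗
- (C) aaaaa has length 5, which is prime, so it is in L ✓

Only (C) aaaaa is in L, so it is the only candidate that could play the role of s.
(In a complete proof one picks s in terms of the pumping length p so that |s| ≥ p is guaranteed; a fixed string like aaaaa illustrates the shape of such an s.)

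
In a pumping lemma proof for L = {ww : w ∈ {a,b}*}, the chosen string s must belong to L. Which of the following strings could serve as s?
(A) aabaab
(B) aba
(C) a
(A) aabaab

The pumping lemma is applied to a string s that lies in L, so first check membership of each option:
- (A) aabaab splits into halves aab · aab, which are equal, so it is in L (w = aab) ✓
- (B) aba has odd length 3, so it cannot be written as ww and is not in L ✗
- (C) a has odd length 1, so it cannot be written as ww and is not in L ✗

Only (A) aabaab is in L, so it is the only candidate that could play the role of s.
(In a complete proof one picks s in terms of the pumping length p so that |s| ≥ p is guaranteed; a fixed string like aabaab illustrates the shape of such an s.)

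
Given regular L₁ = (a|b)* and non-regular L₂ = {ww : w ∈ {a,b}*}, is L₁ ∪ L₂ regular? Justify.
Yes — L₁ ∪ L₂ is regular.

{ww} ⊆ (a|b)*, so L₁ ∪ L₂ = (a|b)*, which is regular.

Note that the bare facts "L₁ regular, L₂ non-regular" do not settle the question by themselves: the closure of regular languages under ∪, ∩, complement and difference applies only when BOTH operands are regular. With a non-regular operand the result can come out regular or non-regular depending on the specific languages, so one has to work out L₁ ∪ L₂ for this particular pair, as above.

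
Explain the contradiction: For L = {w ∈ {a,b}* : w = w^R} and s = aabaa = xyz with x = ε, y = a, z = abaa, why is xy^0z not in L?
xy⁰z = abaa ∉ L

Pumping with i = 0 replaces y = a by y⁰ = ε:
- Original: s = xyz = aabaa; aabaa reversed is aabaa, the same string, so it is a palindrome and is in L
- Pumped: xy⁰z = ε · ε · abaa = abaa
- abaa reversed is aaba ≠ abaa, so it is not a palindrome and is not in L

The pumping lemma would require xy⁰z ∈ L, so this decomposition yields a contradiction.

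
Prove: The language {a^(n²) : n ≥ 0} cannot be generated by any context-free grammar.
Assume for contradiction that L is context-free, and let p ≥ 1 be the pumping length given by the pumping lemma for CFLs.
Choose s = a^(p²). Then s ∈ L and |s| = p² ≥ p.
By the CFL pumping lemma, s = uvxyz for some u, v, x, y, z with |vxy| ≤ p, |vy| ≥ 1, and uv^i xy^i z ∈ L for every i ≥ 0.
All symbols are a's, so only lengths matter: let k = |vy|, with 1 ≤ k ≤ |vxy| ≤ p.

Take i = 2: |uv²xy²z| = p² + k, and p² < p² + k ≤ p² + p < (p + 1)².
So the length lies strictly between consecutive squares and is not a perfect square; uv²xy²z ∉ L.

This contradicts the CFL pumping lemma, which requires uv^i xy^i z ∈ L for all i ≥ 0.
Hence L = {a^(n²) : n ≥ 0} is not context-free. ∎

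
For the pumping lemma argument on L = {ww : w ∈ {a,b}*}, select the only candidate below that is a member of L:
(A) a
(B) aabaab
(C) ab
(B) aabaab

The pumping lemma is applied to a string s that lies in L, so first check membership of each option:
- (A) a has odd length 1, so it cannot be written as ww and is not in L ✗
- (B) aabaab splits into halves aab · aab, which are equal, so it is in L (w = aab) ✓
- (C) ab has length 2; its halves are a and b, which differ, so it is not in L ✗

Only (B) aabaab is in L, so it is the only candidate that could play the role of s.
(In a complete proof one picks s in terms of the pumping length p so that |s| ≥ p is guaranteed; a fixed string like aabaab illustrates the shape of such an s.)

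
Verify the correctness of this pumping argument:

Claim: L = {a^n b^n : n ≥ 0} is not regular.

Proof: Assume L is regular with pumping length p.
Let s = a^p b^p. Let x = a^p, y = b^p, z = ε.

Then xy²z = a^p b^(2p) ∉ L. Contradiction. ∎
The proof is INCORRECT.

Error: The decomposition violates |xy| ≤ p.
With x = a^p and y = b^p, we have |xy| = 2p > p.
The pumping lemma requires |xy| ≤ p, so y must be within the first p characters.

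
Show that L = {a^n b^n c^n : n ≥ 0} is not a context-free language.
Assume for contradiction that L is context-free, and let p ≥ 1 be the pumping length given by the pumping lemma for CFLs.
Choose s = a^p b^p c^p. Then s ∈ L and |s| = 3p ≥ p.
By the CFL pumping lemma, s = uvxyz for some u, v, x, y, z with |vxy| ≤ p, |vy| ≥ 1, and uv^i xy^i z ∈ L for every i ≥ 0.

Because |vxy| ≤ p, the window vxy cannot contain both an a and a c: any substring of s containing both must include the entire block b^p plus at least one a and one c, so it has length ≥ p + 2 > p.
Hence at least one of the letters a, c does not occur in vy at all.

Take i = 0: the string uxz is obtained from s by deleting |vy| ≥ 1 symbols, so |uxz| = 3p − |vy| < 3p.
But the letter (a or c) that does not occur in vy still occurs exactly p times in uxz. Every string of L with exactly p copies of some letter is a^p b^p c^p, of length 3p. Since |uxz| < 3p, uxz ∉ L.

This contradicts the CFL pumping lemma, which requires uv^i xy^i z ∈ L for all i ≥ 0.
Hence L = {a^n b^n c^n : n ≥ 0} is not context-free. ∎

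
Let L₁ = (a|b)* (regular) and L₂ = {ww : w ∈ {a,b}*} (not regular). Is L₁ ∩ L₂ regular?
No — L₁ ∩ L₂ is not regular.

(a|b)* is all strings over {a,b}, so L₁ ∩ L₂ = {ww : w ∈ {a,b}*} = L₂ itself, which is not regular (pump s = a^p b a^p b).

Note that the bare facts "L₁ regular, L₂ non-regular" do not settle the question by themselves: the closure of regular languages under ∪, ∩, complement and difference applies only when BOTH operands are regular. With a non-regular operand the result can come out regular or non-regular depending on the specific languages, so one has to work out L₁ ∩ L₂ for this particular pair, as above.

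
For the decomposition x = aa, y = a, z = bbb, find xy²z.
aaaabbb

Given x = 'aa', y = 'a', z = 'bbb' and i = 2:

xy^2z = x + y·y·...·y (2 times) + z
       = 'aa' + 'a'^2 + 'bbb'
       = 'aa' + 'aa' + 'bbb'
       = 'aaaabbb'

The pumped string is 'aaaabbb' with length 7.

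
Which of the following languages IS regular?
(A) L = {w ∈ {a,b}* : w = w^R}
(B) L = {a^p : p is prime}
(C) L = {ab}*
(C) {ab}*

(C) L = {ab}* is regular.

This can be recognized by a finite automaton (DFA/NFA).
Regular expressions like {ab}* define regular languages.

The other choices are not regular:
- {a^p : p is prime}: After pumping, the length becomes composite
- {w ∈ {a,b}* : w = w^R}: After pumping, the string is no longer symmetric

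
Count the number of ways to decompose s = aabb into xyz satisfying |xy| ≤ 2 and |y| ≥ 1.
3

For s = 'aabb' with pumping length p = 2:

Constraints: |xy| ≤ 2, |y| > 0

Valid decompositions (|xy| ≤ p, |y| ≥ 1):
  • x='', y='a', z='abb'
  • x='a', y='a', z='bb'
  • x='', y='aa', z='bb'

Total count: 3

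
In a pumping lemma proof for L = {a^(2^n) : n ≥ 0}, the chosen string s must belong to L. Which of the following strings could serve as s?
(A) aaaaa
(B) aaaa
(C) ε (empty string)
(B) aaaa

The pumping lemma is applied to a string s that lies in L, so first check membership of each option:
- (A) aaaaa has length 5, strictly between 2^2 = 4 and 2^3 = 8, so it is not in L ✗
- (B) aaaa has length 4 = 2^2, so it is in L ✓
- (C) ε has length 0, which is not a power of 2, so it is not in L ✗

Only (B) aaaa is in L, so it is the only candidate that could play the role of s.
(In a complete proof one picks s in terms of the pumping length p so that |s| ≥ p is guaranteed; a fixed string like aaaa illustrates the shape of such an s.)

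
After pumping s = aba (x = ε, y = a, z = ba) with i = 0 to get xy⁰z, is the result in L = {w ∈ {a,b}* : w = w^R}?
No

xy⁰z = ε · ε · ba = ba.
ba reversed is ab ≠ ba, so it is not a palindrome and is not in L.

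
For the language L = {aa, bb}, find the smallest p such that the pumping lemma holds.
p = 3

For a finite language L, the pumping lemma holds vacuously if p > max|s| for s ∈ L.

The longest string in L = {aa, bb} has length 2.
If p = 3, then no string s ∈ L has |s| ≥ p, so the condition is vacuously true.

The minimum pumping length is p = 3.

Why no smaller p works: for any p ≤ 2, the longest string s ∈ L has |s| = 2 ≥ p, so it would
have to be pumpable; but pumping up (i = 2, 3, ...) produces ever longer strings, which cannot all lie in the
finite language L. So the pumping property fails for every p ≤ 2.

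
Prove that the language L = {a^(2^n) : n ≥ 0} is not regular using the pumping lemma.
Assume for contradiction that L is regular, and let p ≥ 1 be the pumping length given by the pumping lemma.
Choose s = a^(2^p). Then s ∈ L and |s| = 2^p ≥ p.
By the pumping lemma, s = xyz for some x, y, z with |xy| ≤ p, |y| ≥ 1, and xy^i z ∈ L for every i ≥ 0.
Here y = a^k for some k with 1 ≤ k ≤ |xy| ≤ p, and p < 2^p.

Take i = 2: |xy²z| = 2^p + k.
Now 2^p < 2^p + k ≤ 2^p + p < 2^p + 2^p = 2^(p+1).
So |xy²z| lies strictly between the consecutive powers of two 2^p and 2^(p+1), hence is not a power of 2, and xy²z ∉ L.

This contradicts the pumping lemma, which requires xy^i z ∈ L for all i ≥ 0.
Hence L = {a^(2^n) : n ≥ 0} is not regular. ∎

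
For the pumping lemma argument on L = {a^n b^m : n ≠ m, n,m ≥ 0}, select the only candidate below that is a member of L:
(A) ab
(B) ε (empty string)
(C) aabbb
(C) aabbb

The pumping lemma is applied to a string s that lies in L, so first check membership of each option:
- (A) ab = a^1 b^1 has n = m = 1, so it is not in L ✗
- (B) ε = a^0 b^0 has n = m = 0, so it is not in L ✗
- (C) aabbb = a^2 b^3 with 2 ≠ 3, so it is in L ✓

Only (C) aabbb is in L, so it is the only candidate that could play the role of s.
(In a complete proof one picks s in terms of the pumping length p so that |s| ≥ p is guaranteed; a fixed string like aabbb illustrates the shape of such an s.)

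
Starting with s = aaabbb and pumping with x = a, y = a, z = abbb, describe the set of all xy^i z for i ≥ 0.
{xy^i z : i ≥ 0} = {a^(2+i) b^3 : i ≥ 0} = {aabbb, aaabbb, aaaabbb, ...}

With x = a, y = a, z = abbb: Starting with aaabbb and pumping the second 'a', we get strings with 2+i a's followed by 3 b's for i = 0, 1, 2, ...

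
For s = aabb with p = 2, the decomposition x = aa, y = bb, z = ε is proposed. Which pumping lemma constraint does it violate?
Violated: |xy| ≤ p

The decomposition x = aa, y = bb, z = ε for s = aabb with p = 2
violates the constraint: |xy| ≤ p

|xy| = |aabb| = 4 > 2 = p. The decomposition puts too many characters in xy.

Pumping lemma constraints:
1. xyz = s (decomposition is valid)
2. |xy| ≤ p
3. |y| > 0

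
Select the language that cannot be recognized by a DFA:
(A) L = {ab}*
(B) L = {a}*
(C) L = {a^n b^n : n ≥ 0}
(C) {a^n b^n : n ≥ 0}

(C) L = {a^n b^n : n ≥ 0} is NOT regular.

The pumping lemma can be used to prove this:
After pumping, the number of a's and b's become unequal

The other languages are regular because they can be recognized by finite automata.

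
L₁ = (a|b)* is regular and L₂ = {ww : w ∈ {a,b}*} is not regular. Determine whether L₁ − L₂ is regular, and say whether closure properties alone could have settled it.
No — L₁ − L₂ is not regular.

L₁ − L₂ is the complement of {ww} within {a,b}*. If it were regular, its complement {ww} would be regular as well (regular languages are closed under complement) — contradiction. So L₁ − L₂ is not regular.

Note that the bare facts "L₁ regular, L₂ non-regular" do not settle the question by themselves: the closure of regular languages under ∪, ∩, complement and difference applies only when BOTH operands are regular. With a non-regular operand the result can come out regular or non-regular depending on the specific languages, so one has to work out L₁ − L₂ for this particular pair, as above.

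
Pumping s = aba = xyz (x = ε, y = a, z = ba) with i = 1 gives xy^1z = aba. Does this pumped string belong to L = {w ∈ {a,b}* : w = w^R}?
Yes

xy¹z = ε · a · ba = aba.
aba reversed is aba, the same string, so it is a palindrome and is in L.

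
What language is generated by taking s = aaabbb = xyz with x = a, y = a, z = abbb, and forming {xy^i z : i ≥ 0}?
{xy^i z : i ≥ 0} = {a^(2+i) b^3 : i ≥ 0} = {aabbb, aaabbb, aaaabbb, ...}

With x = a, y = a, z = abbb: Starting with aaabbb and pumping the second 'a', we get strings with 2+i a's followed by 3 b's for i = 0, 1, 2, ...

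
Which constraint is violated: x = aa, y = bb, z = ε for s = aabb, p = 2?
Violated: |xy| ≤ p

The decomposition x = aa, y = bb, z = ε for s = aabb with p = 2
violates the constraint: |xy| ≤ p

|xy| = |aabb| = 4 > 2 = p. The decomposition puts too many characters in xy.

Pumping lemma constraints:
1. xyz = s (decomposition is valid)
2. |xy| ≤ p
3. |y| > 0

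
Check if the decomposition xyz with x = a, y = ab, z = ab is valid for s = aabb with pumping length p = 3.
Violated: xyz = s

The decomposition x = a, y = ab, z = ab for s = aabb with p = 3
violates the constraint: xyz = s

xyz = 'a' + 'ab' + 'ab' = 'aabab' ≠ 'aabb' = s. The decomposition doesn't reconstruct s.

Pumping lemma constraints:
1. xyz = s (decomposition is valid)
2. |xy| ≤ p
3. |y| > 0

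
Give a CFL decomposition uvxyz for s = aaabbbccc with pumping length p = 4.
u='aa', v='a', x='bb', y='b', z='ccc'

For s = aaabbbccc with pumping length p = 4:

One valid decomposition:
- u = 'aa'
- v = 'a'
- x = 'bb'
- y = 'b'
- z = 'ccc'

Verification:
- uvxyz = 'aa' + 'a' + 'bb' + 'b' + 'ccc' = aaabbbccc ✓
- |vxy| = |'abbb'| = 4 ≤ 4 ✓
- |vy| = |'ab'| = 2 > 0 ✓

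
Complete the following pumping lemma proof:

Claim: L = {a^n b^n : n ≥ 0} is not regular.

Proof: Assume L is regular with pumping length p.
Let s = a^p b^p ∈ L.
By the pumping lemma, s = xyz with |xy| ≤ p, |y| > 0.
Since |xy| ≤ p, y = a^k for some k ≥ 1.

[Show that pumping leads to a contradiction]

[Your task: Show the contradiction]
Consider xy²z = a^(p+k) b^p.

Since k ≥ 1, we have p + k > p.
So xy²z has more a's than b's: (p+k) a's vs p b's.
This means xy²z ∉ L because a^n b^n requires equal counts.

This contradicts the pumping lemma which states xy²z ∈ L.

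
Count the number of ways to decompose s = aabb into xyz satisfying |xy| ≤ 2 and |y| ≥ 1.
3

For s = 'aabb' with pumping length p = 2:

Constraints: |xy| ≤ 2, |y| > 0

Valid decompositions (|xy| ≤ p, |y| ≥ 1):
  • x='', y='a', z='abb'
  • x='a', y='a', z='bb'
  • x='', y='aa', z='bb'

Total count: 3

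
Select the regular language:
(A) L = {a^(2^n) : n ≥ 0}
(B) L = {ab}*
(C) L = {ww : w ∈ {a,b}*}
(B) {ab}*

(B) L = {ab}* is regular.

This can be recognized by a finite automaton (DFA/NFA).
Regular expressions like {ab}* define regular languages.

The other choices are not regular:
- {a^(2^n) : n ≥ 0}: After pumping, length is no longer a power of 2
- {ww : w ∈ {a,b}*}: After pumping, the two halves no longer match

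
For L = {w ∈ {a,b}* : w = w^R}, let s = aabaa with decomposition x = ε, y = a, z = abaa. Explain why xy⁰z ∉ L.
xy⁰z = abaa ∉ L

Pumping with i = 0 replaces y = a by y⁰ = ε:
- Original: s = xyz = aabaa; aabaa reversed is aabaa, the same string, so it is a palindrome and is in L
- Pumped: xy⁰z = ε · ε · abaa = abaa
- abaa reversed is aaba ≠ abaa, so it is not a palindrome and is not in L

The pumping lemma would require xy⁰z ∈ L, so this decomposition yields a contradiction.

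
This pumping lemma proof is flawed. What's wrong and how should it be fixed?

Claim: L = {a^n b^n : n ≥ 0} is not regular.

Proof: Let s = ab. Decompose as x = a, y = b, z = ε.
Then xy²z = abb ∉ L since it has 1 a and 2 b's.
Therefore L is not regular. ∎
Error: The string s = ab might be shorter than the pumping length p.

Correction: Choose s = a^p b^p to ensure |s| ≥ p. Also, the decomposition is wrong: with |xy| ≤ p, y cannot include b's when s starts with p a's.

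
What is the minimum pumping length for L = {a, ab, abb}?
p = 4

For a finite language L, the pumping lemma holds vacuously if p > max|s| for s ∈ L.

The longest string in L = {a, ab, abb} has length 3.
If p = 4, then no string s ∈ L has |s| ≥ p, so the condition is vacuously true.

The minimum pumping length is p = 4.

Why no smaller p works: for any p ≤ 3, the longest string s ∈ L has |s| = 3 ≥ p, so it would
have to be pumpable; but pumping up (i = 2, 3, ...) produces ever longer strings, which cannot all lie in the
finite language L. So the pumping property fails for every p ≤ 3.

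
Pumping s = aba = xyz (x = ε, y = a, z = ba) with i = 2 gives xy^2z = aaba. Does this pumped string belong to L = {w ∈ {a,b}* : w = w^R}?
No

xy²z = ε · aa · ba = aaba.
aaba reversed is abaa ≠ aaba, so it is not a palindrome and is not in L.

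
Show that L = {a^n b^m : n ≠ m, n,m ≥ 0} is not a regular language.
Assume for contradiction that L is regular, and let p ≥ 1 be the pumping length given by the pumping lemma.
Choose s = a^p b^(p + p!). Then s ∈ L because p ≠ p + p! (as p! ≥ 1), and |s| ≥ p.
By the pumping lemma, s = xyz for some x, y, z with |xy| ≤ p, |y| ≥ 1, and xy^i z ∈ L for every i ≥ 0.
Since |xy| ≤ p and the first p symbols of s are all a's, y = a^k for some k with 1 ≤ k ≤ p.
For every i ≥ 0, xy^i z = a^(p + (i − 1)k) b^(p + p!).

Because 1 ≤ k ≤ p, k divides p!. Let t = p!/k (a positive integer) and take i = t + 1.
Then the number of a's is p + tk = p + p!, which equals the number of b's.
So xy^(t+1) z = a^(p + p!) b^(p + p!) has equally many a's and b's and is NOT in L.

This contradicts the pumping lemma, which requires xy^i z ∈ L for all i ≥ 0.
Hence L = {a^n b^m : n ≠ m, n,m ≥ 0} is not regular. ∎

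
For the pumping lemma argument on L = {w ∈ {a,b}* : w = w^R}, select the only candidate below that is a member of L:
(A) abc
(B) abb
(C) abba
(C) abba

The pumping lemma is applied to a string s that lies in L, so first check membership of each option:
- (A) abc reversed is cba ≠ abc, so it is not a palindrome and is not in L ✗
- (B) abb reversed is bba ≠ abb, so it is not a palindrome and is not in L ✗
- (C) abba reversed is abba, the same string, so it is a palindrome and is in L ✓

Only (C) abba is in L, so it is the only candidate that could play the role of s.
(In a complete proof one picks s in terms of the pumping length p so that |s| ≥ p is guaranteed; a fixed string like abba illustrates the shape of such an s.)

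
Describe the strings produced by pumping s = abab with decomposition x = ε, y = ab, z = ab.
{xy^i z : i ≥ 0} = {(ab)^(i+1) : i ≥ 0} = {ab, abab, ababab, ...}

With x = ε, y = ab, z = ab: Pumping 'ab' gives strings of alternating a's and b's.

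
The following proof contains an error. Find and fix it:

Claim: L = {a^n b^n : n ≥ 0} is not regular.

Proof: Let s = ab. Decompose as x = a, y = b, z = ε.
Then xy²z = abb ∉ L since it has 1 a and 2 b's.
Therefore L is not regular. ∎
Error: The string s = ab might be shorter than the pumping length p.

Correction: Choose s = a^p b^p to ensure |s| ≥ p. Also, the decomposition is wrong: with |xy| ≤ p, y cannot include b's when s starts with p a's.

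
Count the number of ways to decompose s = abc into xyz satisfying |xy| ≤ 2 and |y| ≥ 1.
3

For s = 'abc' with pumping length p = 2:

Constraints: |xy| ≤ 2, |y| > 0

Valid decompositions (|xy| ≤ p, |y| ≥ 1):
  • x='', y='a', z='bc'
  • x='a', y='b', z='c'
  • x='', y='ab', z='c'

Total count: 3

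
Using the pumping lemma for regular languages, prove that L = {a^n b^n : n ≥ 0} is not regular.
Assume for contradiction that L is regular, and let p ≥ 1 be the pumping length given by the pumping lemma.
Choose s = a^p b^p. Then s ∈ L and |s| = 2p ≥ p.
By the pumping lemma, s = xyz for some x, y, z with |xy| ≤ p, |y| ≥ 1, and xy^i z ∈ L for every i ≥ 0.
Since |xy| ≤ p and the first p symbols of s are all a's, we must have y = a^k for some k with 1 ≤ k ≤ p.

Take i = 2: xy²z = a^(p + k) b^p.
This string has p + k a's but p b's, and p + k > p because k ≥ 1. So xy²z ∉ L.

This contradicts the pumping lemma, which requires xy^i z ∈ L for all i ≥ 0.
Hence L = {a^n b^n : n ≥ 0} is not regular. ∎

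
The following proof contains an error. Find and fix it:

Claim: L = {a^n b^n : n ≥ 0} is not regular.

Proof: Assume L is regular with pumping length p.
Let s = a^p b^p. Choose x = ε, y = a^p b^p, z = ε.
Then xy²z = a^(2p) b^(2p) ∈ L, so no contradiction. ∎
Error: The decomposition violates |xy| ≤ p. With y = a^p b^p, |xy| = |y| = 2p > p. (The proof also miscomputes xy²z, which would be a^p b^p a^p b^p rather than a^(2p) b^(2p), and it wrongly treats one harmless decomposition as settling the matter — the prover does not get to choose the decomposition.)

Correction: The pumping lemma requires |xy| ≤ p, and the argument must handle every decomposition satisfying |xy| ≤ p, |y| ≥ 1. Since s starts with p a's, any such y consists only of a's, say y = a^k with k ≥ 1. Then xy²z = a^(p+k) b^p has unequal numbers of a's and b's, so xy²z ∉ L — the required contradiction.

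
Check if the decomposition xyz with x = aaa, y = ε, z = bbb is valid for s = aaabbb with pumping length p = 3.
Violated: |y| > 0

The decomposition x = aaa, y = ε, z = bbb for s = aaabbb with p = 3
violates the constraint: |y| > 0

|y| = 0, but the pumping lemma requires |y| > 0 (y must be non-empty).

Pumping lemma constraints:
1. xyz = s (decomposition is valid)
2. |xy| ≤ p
3. |y| > 0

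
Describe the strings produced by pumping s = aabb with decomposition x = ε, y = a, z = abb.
{xy^i z : i ≥ 0} = {a^(i+1) b^2 : i ≥ 0} = {abb, aabb, aaabb, ...}

With x = ε, y = a, z = abb: Starting with aabb and pumping the first 'a' (z = abb keeps the second 'a'), we get strings with i+1 a's followed by 2 b's for i = 0, 1, 2, ...; note bb is not produced because z always contributes one a.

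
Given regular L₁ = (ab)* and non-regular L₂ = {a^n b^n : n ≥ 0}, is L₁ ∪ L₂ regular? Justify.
No — L₁ ∪ L₂ is not regular.

Let U = (ab)* ∪ {a^n b^n}. If U were regular, then U ∩ aa*bb* would be regular (closure under intersection with a regular language). But (ab)* ∩ aa*bb* = {ab} and {a^n b^n} ∩ aa*bb* = {a^n b^n : n ≥ 1}, so U ∩ aa*bb* = {a^n b^n : n ≥ 1}, which is not regular. Hence U is not regular.

Note that the bare facts "L₁ regular, L₂ non-regular" do not settle the question by themselves: the closure of regular languages under ∪, ∩, complement and difference applies only when BOTH operands are regular. With a non-regular operand the result can come out regular or non-regular depending on the specific languages, so one has to work out L₁ ∪ L₂ for this particular pair, as above.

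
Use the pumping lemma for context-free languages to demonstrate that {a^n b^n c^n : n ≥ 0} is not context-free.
Assume for contradiction that L is context-free, and let p ≥ 1 be the pumping length given by the pumping lemma for CFLs.
Choose s = a^p b^p c^p. Then s ∈ L and |s| = 3p ≥ p.
By the CFL pumping lemma, s = uvxyz for some u, v, x, y, z with |vxy| ≤ p, |vy| ≥ 1, and uv^i xy^i z ∈ L for every i ≥ 0.

Because |vxy| ≤ p, the window vxy cannot contain both an a and a c: any substring of s containing both must include the entire block b^p plus at least one a and one c, so it has length ≥ p + 2 > p.
Hence at least one of the letters a, c does not occur in vy at all.

Take i = 0: the string uxz is obtained from s by deleting |vy| ≥ 1 symbols, so |uxz| = 3p − |vy| < 3p.
But the letter (a or c) that does not occur in vy still occurs exactly p times in uxz. Every string of L with exactly p copies of some letter is a^p b^p c^p, of length 3p. Since |uxz| < 3p, uxz ∉ L.

This contradicts the CFL pumping lemma, which requires uv^i xy^i z ∈ L for all i ≥ 0.
Hence L = {a^n b^n c^n : n ≥ 0} is not context-free. ∎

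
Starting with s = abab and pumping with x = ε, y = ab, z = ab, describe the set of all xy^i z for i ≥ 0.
{xy^i z : i ≥ 0} = {(ab)^(i+1) : i ≥ 0} = {ab, abab, ababab, ...}

With x = ε, y = ab, z = ab: Pumping 'ab' gives strings of alternating a's and b's.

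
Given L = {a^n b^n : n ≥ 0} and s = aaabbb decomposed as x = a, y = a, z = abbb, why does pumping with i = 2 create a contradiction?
xy²z = aaaabbb ∉ L

Pumping with i = 2 replaces y = a by y² = aa:
- Original: s = xyz = aaabbb; aaabbb = a^3 b^3 has equal counts (3 = 3), so it is in L
- Pumped: xy²z = a · aa · abbb = aaaabbb
- aaaabbb has 4 a's and 3 b's; 4 ≠ 3, so it is not in L

The pumping lemma would require xy²z ∈ L, so this decomposition yields a contradiction.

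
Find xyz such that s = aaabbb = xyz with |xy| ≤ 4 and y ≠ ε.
x = 'a', y = 'a', z = 'abbb'

For s = aaabbb and p = 4, one valid decomposition is:
- x = 'a' (length 1)
- y = 'a' (length 1)
- z = 'abbb' (length 4)

Verification:
- xyz = 'a' + 'a' + 'abbb' = aaabbb ✓
- |xy| = 2 ≤ 4 ✓
- |y| = 1 > 0 ✓

All pumping lemma constraints are satisfied.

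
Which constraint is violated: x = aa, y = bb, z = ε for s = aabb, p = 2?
Violated: |xy| ≤ p

The decomposition x = aa, y = bb, z = ε for s = aabb with p = 2
violates the constraint: |xy| ≤ p

|xy| = |aabb| = 4 > 2 = p. The decomposition puts too many characters in xy.

Pumping lemma constraints:
1. xyz = s (decomposition is valid)
2. |xy| ≤ p
3. |y| > 0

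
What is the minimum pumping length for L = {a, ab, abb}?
p = 4

For a finite language L, the pumping lemma holds vacuously if p > max|s| for s ∈ L.

The longest string in L = {a, ab, abb} has length 3.
If p = 4, then no string s ∈ L has |s| ≥ p, so the condition is vacuously true.

The minimum pumping length is p = 4.

Why no smaller p works: for any p ≤ 3, the longest string s ∈ L has |s| = 3 ≥ p, so it would
have to be pumpable; but pumping up (i = 2, 3, ...) produces ever longer strings, which cannot all lie in the
finite language L. So the pumping property fails for every p ≤ 3.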